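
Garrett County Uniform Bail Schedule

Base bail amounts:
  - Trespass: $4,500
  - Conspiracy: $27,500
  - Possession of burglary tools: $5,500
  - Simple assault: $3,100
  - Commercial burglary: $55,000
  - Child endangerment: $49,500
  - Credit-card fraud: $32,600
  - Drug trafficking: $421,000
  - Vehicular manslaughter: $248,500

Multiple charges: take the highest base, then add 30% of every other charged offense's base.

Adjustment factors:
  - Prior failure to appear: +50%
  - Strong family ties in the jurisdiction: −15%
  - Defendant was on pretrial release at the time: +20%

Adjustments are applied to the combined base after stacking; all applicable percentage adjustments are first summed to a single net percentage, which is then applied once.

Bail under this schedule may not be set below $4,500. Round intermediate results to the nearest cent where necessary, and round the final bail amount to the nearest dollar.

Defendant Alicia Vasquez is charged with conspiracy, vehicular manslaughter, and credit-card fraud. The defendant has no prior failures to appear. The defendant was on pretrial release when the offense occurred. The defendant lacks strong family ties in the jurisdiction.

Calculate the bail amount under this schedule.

$319,836

Base amounts from the schedule: conspiracy $27,500; vehicular manslaughter $248,500; credit-card fraud $32,600.
Stacking rule: highest base plus 30% of each additional charge. Highest is vehicular manslaughter at $248,500. Additional: $27,500 × 30% = $8,250; $32,600 × 30% = $9,780. Combined base = $248,500 + $18,030 = $266,530.
Defendant was on pretrial release at the time (+20%): $266,530 × 1.2 = $319,836.
$319,836 is at or above the $4,500 minimum.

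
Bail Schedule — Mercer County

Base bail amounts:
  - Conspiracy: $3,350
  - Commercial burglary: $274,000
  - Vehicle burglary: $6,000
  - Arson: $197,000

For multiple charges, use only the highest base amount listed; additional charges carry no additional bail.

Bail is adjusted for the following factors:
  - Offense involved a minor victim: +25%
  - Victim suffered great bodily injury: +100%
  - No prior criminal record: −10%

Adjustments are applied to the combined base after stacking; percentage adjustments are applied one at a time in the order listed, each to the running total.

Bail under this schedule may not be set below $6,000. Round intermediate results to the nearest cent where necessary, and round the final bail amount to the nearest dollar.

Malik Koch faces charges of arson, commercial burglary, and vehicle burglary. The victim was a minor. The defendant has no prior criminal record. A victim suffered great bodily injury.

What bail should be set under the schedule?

Base amounts from the schedule: arson $197,000; commercial burglary $274,000; vehicle burglary $6,000.
Stacking rule: use the highest base only. Highest is commercial burglary at $274,000. Combined base = $274,000.
Offense involved a minor victim (+25%): $274,000 × 1.25 = $342,500.
Victim suffered great bodily injury (+100%): $342,500 × 2 = $685,000.
No prior criminal record (−10%): $685,000 × 0.9 = $616,500.
$616,500 is at or above the $6,000 minimum.

$616,500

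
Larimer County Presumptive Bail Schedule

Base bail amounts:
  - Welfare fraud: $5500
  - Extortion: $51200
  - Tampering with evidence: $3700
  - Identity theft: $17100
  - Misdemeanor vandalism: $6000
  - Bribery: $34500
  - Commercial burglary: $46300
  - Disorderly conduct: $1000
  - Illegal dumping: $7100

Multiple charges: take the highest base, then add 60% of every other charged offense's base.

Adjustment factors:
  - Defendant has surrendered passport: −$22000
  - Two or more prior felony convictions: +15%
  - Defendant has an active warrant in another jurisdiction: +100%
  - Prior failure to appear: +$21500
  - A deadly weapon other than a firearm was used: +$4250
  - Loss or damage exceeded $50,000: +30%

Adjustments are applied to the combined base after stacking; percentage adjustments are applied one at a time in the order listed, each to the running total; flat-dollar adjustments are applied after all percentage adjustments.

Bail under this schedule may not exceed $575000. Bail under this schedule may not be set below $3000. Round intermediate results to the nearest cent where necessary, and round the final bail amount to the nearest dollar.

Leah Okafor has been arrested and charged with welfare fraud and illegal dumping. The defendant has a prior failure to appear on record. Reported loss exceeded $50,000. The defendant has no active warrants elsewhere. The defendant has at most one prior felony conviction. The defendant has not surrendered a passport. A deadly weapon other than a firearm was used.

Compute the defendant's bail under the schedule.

Base amounts from the schedule: welfare fraud $5500; illegal dumping $7100.
Stacking rule: highest base plus 60% of each additional charge. Highest is illegal dumping at $7100. Additional: $5500 × 60% = $3300. Combined base = $7100 + $3300 = $10400.
Loss or damage exceeded $50,000 (+30%): $10400 × 1.3 = $13520.
Prior failure to appear (+$21500 flat): $13520 + $21500 = $35020.
A deadly weapon other than a firearm was used (+$4250 flat): $35020 + $4250 = $39270.
$39270 is within the $575000 maximum.
$39270 is at or above the $3000 minimum.

$39270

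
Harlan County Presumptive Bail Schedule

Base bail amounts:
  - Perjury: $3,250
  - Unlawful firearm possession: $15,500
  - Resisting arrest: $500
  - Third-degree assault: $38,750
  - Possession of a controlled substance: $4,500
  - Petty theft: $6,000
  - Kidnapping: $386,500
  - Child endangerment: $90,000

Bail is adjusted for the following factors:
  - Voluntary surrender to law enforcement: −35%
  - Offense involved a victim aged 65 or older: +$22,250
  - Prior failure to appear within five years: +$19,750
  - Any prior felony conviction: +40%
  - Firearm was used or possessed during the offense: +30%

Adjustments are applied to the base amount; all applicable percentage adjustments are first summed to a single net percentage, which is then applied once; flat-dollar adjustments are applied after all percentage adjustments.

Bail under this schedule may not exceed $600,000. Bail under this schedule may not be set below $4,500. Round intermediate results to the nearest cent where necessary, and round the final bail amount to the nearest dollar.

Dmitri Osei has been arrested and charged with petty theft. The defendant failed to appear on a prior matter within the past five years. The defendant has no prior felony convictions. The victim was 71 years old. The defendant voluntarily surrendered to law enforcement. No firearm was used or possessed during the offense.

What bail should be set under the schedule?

Base amounts from the schedule: petty theft $6,000.
Single charge. Combined base = $6,000.
Voluntary surrender to law enforcement (−35%): $6,000 × 0.65 = $3,900.
Offense involved a victim aged 65 or older (+$22,250 flat): $3,900 + $22,250 = $26,150.
Prior failure to appear within five years (+$19,750 flat): $26,150 + $19,750 = $45,900.
$45,900 is within the $600,000 maximum.
$45,900 is at or above the $4,500 minimum.

$45,900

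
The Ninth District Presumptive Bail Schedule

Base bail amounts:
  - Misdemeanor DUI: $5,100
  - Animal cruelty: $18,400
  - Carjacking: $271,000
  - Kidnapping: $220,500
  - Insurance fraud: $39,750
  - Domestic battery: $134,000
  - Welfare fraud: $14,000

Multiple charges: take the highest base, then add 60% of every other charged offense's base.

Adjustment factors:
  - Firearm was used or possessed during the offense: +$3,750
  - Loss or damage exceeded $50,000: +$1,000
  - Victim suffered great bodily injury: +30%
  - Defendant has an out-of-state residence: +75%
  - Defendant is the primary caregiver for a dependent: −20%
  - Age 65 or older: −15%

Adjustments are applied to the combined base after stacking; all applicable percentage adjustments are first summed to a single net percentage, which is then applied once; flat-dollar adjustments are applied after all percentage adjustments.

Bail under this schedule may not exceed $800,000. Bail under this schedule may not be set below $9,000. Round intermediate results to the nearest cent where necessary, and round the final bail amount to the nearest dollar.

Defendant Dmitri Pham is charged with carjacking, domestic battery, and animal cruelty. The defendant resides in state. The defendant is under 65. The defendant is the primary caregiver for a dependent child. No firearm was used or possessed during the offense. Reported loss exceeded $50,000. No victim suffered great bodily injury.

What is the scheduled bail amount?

$290,952

Base amounts from the schedule: carjacking $271,000; domestic battery $134,000; animal cruelty $18,400.
Stacking rule: highest base plus 60% of each additional charge. Highest is carjacking at $271,000. Additional: $134,000 × 60% = $80,400; $18,400 × 60% = $11,040. Combined base = $271,000 + $91,440 = $362,440.
Defendant is the primary caregiver for a dependent (−20%): $362,440 × 0.8 = $289,952.
Loss or damage exceeded $50,000 (+$1,000 flat): $289,952 + $1,000 = $290,952.
$290,952 is within the $800,000 maximum.
$290,952 is at or above the $9,000 minimum.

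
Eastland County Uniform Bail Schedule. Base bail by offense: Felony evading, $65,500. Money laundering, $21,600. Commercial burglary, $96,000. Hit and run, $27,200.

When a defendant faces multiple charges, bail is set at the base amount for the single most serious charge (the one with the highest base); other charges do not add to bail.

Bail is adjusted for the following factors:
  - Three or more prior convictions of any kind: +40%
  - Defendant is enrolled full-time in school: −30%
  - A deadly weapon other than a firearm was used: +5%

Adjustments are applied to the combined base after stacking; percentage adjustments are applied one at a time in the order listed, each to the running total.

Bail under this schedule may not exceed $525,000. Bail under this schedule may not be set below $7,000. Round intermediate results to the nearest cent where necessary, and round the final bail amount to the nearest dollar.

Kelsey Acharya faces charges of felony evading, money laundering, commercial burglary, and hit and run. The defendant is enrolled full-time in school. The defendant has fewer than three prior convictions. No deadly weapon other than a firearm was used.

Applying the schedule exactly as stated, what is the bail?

Base amounts from the schedule: felony evading $65,500; money laundering $21,600; commercial burglary $96,000; hit and run $27,200.
Stacking rule: use the highest base only. Highest is commercial burglary at $96,000. Combined base = $96,000.
Defendant is enrolled full-time in school (−30%): $96,000 × 0.7 = $67,200.
$67,200 is within the $525,000 maximum.
$67,200 is at or above the $7,000 minimum.

$67,200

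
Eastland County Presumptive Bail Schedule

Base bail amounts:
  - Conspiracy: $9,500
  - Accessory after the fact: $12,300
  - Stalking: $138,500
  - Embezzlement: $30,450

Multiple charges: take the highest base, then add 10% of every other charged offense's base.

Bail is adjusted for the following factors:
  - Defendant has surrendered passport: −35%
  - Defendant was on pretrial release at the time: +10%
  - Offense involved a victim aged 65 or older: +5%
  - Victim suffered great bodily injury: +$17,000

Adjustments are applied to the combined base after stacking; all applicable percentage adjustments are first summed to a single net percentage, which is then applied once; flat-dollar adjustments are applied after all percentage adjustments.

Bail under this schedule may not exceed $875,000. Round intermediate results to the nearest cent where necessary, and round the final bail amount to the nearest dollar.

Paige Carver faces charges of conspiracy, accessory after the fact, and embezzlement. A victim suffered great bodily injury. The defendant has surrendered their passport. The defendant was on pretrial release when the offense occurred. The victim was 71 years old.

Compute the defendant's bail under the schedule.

$43,104

Base amounts from the schedule: conspiracy $9,500; accessory after the fact $12,300; embezzlement $30,450.
Stacking rule: highest base plus 10% of each additional charge. Highest is embezzlement at $30,450. Additional: $9,500 × 10% = $950; $12,300 × 10% = $1,230. Combined base = $30,450 + $2,180 = $32,630.
Net percentage adjustment: −35% +10% +5% = −20%. $32,630 × 0.8 = $26,104.
Victim suffered great bodily injury (+$17,000 flat): $26,104 + $17,000 = $43,104.
$43,104 is within the $875,000 maximum.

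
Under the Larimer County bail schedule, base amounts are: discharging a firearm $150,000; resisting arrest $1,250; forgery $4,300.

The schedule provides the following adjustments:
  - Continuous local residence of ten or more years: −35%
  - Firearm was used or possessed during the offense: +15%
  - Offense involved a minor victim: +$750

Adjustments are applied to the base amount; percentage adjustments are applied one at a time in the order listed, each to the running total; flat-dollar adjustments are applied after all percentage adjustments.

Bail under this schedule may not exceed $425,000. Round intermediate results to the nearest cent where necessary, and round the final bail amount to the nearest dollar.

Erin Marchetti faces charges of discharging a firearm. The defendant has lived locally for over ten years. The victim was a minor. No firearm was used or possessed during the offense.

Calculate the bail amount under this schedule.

$98,250

Base amounts from the schedule: discharging a firearm $150,000.
Single charge. Combined base = $150,000.
Continuous local residence of ten or more years (−35%): $150,000 × 0.65 = $97,500.
Offense involved a minor victim (+$750 flat): $97,500 + $750 = $98,250.
$98,250 is within the $425,000 maximum.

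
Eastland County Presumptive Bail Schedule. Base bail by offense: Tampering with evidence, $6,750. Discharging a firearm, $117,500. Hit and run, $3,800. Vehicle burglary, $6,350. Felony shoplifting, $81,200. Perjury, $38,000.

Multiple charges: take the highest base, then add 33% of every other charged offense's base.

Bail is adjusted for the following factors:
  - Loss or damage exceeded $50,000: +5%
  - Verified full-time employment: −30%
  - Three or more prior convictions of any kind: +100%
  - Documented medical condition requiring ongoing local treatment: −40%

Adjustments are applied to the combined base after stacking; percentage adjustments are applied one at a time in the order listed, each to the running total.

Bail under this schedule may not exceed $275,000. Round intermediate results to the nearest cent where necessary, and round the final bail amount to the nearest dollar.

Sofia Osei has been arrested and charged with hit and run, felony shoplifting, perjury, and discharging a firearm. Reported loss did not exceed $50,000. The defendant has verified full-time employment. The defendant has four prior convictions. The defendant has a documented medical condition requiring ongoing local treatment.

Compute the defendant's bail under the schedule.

Base amounts from the schedule: hit and run $3,800; felony shoplifting $81,200; perjury $38,000; discharging a firearm $117,500.
Stacking rule: highest base plus 33% of each additional charge. Highest is discharging a firearm at $117,500. Additional: $3,800 × 33% = $1,254; $81,200 × 33% = $26,796; $38,000 × 33% = $12,540. Combined base = $117,500 + $40,590 = $158,090.
Verified full-time employment (−30%): $158,090 × 0.7 = $110,663.
Three or more prior convictions of any kind (+100%): $110,663 × 2 = $221,326.
Documented medical condition requiring ongoing local treatment (−40%): $221,326 × 0.6 = $132,795.60.
$132,795.60 is within the $275,000 maximum.
Rounded to the nearest dollar: $132,796.

$132,796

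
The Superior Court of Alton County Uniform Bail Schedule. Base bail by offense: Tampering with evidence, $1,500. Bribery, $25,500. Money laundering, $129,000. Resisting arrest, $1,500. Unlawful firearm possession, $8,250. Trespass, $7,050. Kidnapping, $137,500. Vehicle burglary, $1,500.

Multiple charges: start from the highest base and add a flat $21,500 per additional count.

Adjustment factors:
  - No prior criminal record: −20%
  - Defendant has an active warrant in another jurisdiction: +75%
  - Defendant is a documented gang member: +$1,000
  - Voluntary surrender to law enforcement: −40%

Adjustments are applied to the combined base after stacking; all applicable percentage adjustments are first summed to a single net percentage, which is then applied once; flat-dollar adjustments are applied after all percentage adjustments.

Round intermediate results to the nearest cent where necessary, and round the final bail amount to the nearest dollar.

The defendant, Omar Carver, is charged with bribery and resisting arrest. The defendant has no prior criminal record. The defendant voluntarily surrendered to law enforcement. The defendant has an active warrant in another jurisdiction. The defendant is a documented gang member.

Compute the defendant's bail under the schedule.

Base amounts from the schedule: bribery $25,500; resisting arrest $1,500.
Stacking rule: highest base plus $21,500 per additional charge. Highest is bribery at $25,500; 1 additional charge → +$21,500. Combined base = $47,000.
Net percentage adjustment: −20% +75% −40% = +15%. $47,000 × 1.15 = $54,050.
Defendant is a documented gang member (+$1,000 flat): $54,050 + $1,000 = $55,050.

$55,050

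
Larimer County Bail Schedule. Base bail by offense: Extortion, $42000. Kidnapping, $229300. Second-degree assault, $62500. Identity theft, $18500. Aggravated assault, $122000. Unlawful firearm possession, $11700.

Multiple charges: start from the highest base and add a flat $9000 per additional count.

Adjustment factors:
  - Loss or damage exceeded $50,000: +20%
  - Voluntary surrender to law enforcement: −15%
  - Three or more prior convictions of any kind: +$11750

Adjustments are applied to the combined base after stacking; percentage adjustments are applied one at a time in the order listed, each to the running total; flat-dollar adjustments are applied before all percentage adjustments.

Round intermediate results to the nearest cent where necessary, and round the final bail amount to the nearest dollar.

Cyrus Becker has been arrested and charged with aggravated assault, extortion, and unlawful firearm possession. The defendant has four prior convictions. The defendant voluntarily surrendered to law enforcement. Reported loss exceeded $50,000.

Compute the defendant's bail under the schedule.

Base amounts from the schedule: aggravated assault $122000; extortion $42000; unlawful firearm possession $11700.
Stacking rule: highest base plus $9000 per additional charge. Highest is aggravated assault at $122000; 2 additional charges → +$18000. Combined base = $140000.
Three or more prior convictions of any kind (+$11750 flat): $140000 + $11750 = $151750.
Loss or damage exceeded $50,000 (+20%): $151750 × 1.2 = $182100.
Voluntary surrender to law enforcement (−15%): $182100 × 0.85 = $154785.

$154785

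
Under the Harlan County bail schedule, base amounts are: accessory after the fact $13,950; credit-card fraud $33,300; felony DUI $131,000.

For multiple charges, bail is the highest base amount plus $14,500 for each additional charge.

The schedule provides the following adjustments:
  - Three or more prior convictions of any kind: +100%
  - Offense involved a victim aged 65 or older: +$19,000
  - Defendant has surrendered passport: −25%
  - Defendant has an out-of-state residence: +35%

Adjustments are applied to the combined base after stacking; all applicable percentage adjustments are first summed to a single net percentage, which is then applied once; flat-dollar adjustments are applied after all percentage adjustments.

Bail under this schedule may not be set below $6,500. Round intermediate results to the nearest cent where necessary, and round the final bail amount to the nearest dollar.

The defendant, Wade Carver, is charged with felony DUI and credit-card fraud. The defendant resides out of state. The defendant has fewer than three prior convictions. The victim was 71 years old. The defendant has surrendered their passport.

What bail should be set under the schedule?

$179,050

Base amounts from the schedule: felony DUI $131,000; credit-card fraud $33,300.
Stacking rule: highest base plus $14,500 per additional charge. Highest is felony DUI at $131,000; 1 additional charge → +$14,500. Combined base = $145,500.
Net percentage adjustment: −25% +35% = +10%. $145,500 × 1.1 = $160,050.
Offense involved a victim aged 65 or older (+$19,000 flat): $160,050 + $19,000 = $179,050.
$179,050 is at or above the $6,500 minimum.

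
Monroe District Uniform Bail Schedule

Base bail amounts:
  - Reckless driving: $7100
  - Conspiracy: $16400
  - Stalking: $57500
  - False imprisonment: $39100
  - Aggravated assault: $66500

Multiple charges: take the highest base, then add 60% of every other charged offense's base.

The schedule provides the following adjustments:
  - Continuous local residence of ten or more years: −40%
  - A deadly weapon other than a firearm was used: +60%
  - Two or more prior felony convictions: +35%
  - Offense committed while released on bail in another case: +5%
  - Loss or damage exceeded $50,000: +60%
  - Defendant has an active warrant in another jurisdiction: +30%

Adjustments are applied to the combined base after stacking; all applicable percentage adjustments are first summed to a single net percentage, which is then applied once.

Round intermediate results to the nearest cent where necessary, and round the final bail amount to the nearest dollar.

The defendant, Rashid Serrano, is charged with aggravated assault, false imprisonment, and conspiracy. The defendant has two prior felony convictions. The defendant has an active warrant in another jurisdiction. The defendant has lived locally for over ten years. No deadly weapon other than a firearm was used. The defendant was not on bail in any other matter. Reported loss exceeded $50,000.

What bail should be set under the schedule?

Base amounts from the schedule: aggravated assault $66500; false imprisonment $39100; conspiracy $16400.
Stacking rule: highest base plus 60% of each additional charge. Highest is aggravated assault at $66500. Additional: $39100 × 60% = $23460; $16400 × 60% = $9840. Combined base = $66500 + $33300 = $99800.
Net percentage adjustment: −40% +35% +60% +30% = +85%. $99800 × 1.85 = $184630.

$184630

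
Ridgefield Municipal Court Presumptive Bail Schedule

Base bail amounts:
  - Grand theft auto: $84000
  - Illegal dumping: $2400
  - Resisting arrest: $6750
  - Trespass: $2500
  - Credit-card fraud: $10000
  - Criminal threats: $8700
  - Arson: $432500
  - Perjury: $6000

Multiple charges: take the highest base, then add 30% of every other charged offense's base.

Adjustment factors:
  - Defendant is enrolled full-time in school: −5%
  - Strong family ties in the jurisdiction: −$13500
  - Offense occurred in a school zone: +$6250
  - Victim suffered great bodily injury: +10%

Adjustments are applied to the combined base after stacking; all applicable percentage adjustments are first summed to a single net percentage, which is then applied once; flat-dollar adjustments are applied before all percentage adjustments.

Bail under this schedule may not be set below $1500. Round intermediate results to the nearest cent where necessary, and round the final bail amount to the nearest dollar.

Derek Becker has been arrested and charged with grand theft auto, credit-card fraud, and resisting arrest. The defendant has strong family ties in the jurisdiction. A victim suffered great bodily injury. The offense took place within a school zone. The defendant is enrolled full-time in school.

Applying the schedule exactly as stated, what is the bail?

$85864

Base amounts from the schedule: grand theft auto $84000; credit-card fraud $10000; resisting arrest $6750.
Stacking rule: highest base plus 30% of each additional charge. Highest is grand theft auto at $84000. Additional: $10000 × 30% = $3000; $6750 × 30% = $2025. Combined base = $84000 + $5025 = $89025.
Strong family ties in the jurisdiction (−$13500 flat): $89025 − $13500 = $75525.
Offense occurred in a school zone (+$6250 flat): $75525 + $6250 = $81775.
Net percentage adjustment: −5% +10% = +5%. $81775 × 1.05 = $85863.75.
$85863.75 is at or above the $1500 minimum.
Rounded to the nearest dollar: $85864.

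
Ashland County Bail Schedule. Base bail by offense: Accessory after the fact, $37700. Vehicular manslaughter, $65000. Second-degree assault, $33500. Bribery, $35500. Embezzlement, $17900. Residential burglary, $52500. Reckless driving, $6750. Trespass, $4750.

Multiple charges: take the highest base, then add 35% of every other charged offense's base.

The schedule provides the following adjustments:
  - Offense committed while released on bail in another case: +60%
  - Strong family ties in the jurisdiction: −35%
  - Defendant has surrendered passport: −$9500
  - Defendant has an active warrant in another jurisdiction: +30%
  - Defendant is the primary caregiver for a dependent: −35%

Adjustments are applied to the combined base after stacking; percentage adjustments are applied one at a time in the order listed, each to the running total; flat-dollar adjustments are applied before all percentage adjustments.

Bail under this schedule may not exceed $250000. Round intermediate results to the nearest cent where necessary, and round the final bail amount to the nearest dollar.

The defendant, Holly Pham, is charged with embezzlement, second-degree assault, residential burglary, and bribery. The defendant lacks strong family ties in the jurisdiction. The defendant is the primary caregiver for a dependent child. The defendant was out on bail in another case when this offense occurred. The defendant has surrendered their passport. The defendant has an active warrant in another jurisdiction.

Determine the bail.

Base amounts from the schedule: embezzlement $17900; second-degree assault $33500; residential burglary $52500; bribery $35500.
Stacking rule: highest base plus 35% of each additional charge. Highest is residential burglary at $52500. Additional: $17900 × 35% = $6265; $33500 × 35% = $11725; $35500 × 35% = $12425. Combined base = $52500 + $30415 = $82915.
Defendant has surrendered passport (−$9500 flat): $82915 − $9500 = $73415.
Offense committed while released on bail in another case (+60%): $73415 × 1.6 = $117464.
Defendant has an active warrant in another jurisdiction (+30%): $117464 × 1.3 = $152703.20.
Defendant is the primary caregiver for a dependent (−35%): $152703.20 × 0.65 = $99257.08.
$99257.08 is within the $250000 maximum.
Rounded to the nearest dollar: $99257.

$99257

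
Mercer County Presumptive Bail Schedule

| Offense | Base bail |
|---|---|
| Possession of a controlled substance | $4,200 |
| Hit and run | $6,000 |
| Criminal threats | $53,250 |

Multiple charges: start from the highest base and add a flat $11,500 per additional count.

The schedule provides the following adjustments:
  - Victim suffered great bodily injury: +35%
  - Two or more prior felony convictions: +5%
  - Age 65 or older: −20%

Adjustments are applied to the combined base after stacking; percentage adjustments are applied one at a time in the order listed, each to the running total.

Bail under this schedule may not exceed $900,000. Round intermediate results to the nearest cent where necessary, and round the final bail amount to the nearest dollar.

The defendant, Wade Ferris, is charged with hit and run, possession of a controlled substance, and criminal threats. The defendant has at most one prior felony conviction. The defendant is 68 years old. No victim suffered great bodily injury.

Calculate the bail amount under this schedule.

$61,000

Base amounts from the schedule: hit and run $6,000; possession of a controlled substance $4,200; criminal threats $53,250.
Stacking rule: highest base plus $11,500 per additional charge. Highest is criminal threats at $53,250; 2 additional charges → +$23,000. Combined base = $76,250.
Age 65 or older (−20%): $76,250 × 0.8 = $61,000.
$61,000 is within the $900,000 maximum.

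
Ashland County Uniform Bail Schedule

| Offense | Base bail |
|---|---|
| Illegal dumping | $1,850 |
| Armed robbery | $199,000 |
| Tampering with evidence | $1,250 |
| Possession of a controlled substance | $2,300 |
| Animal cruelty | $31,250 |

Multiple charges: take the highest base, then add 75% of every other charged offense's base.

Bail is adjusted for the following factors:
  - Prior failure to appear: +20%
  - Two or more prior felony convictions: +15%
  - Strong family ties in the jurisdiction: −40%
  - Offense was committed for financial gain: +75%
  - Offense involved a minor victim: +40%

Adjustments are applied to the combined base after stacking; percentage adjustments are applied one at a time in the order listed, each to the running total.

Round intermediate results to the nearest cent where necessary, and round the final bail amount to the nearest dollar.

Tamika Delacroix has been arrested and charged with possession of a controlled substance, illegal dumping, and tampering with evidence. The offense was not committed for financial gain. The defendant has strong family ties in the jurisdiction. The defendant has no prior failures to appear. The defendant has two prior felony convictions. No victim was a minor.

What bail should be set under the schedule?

$3,191

Base amounts from the schedule: possession of a controlled substance $2,300; illegal dumping $1,850; tampering with evidence $1,250.
Stacking rule: highest base plus 75% of each additional charge. Highest is possession of a controlled substance at $2,300. Additional: $1,850 × 75% = $1,387.50; $1,250 × 75% = $937.50. Combined base = $2,300 + $2,325 = $4,625.
Two or more prior felony convictions (+15%): $4,625 × 1.15 = $5,318.75.
Strong family ties in the jurisdiction (−40%): $5,318.75 × 0.6 = $3,191.25.
Rounded to the nearest dollar: $3,191.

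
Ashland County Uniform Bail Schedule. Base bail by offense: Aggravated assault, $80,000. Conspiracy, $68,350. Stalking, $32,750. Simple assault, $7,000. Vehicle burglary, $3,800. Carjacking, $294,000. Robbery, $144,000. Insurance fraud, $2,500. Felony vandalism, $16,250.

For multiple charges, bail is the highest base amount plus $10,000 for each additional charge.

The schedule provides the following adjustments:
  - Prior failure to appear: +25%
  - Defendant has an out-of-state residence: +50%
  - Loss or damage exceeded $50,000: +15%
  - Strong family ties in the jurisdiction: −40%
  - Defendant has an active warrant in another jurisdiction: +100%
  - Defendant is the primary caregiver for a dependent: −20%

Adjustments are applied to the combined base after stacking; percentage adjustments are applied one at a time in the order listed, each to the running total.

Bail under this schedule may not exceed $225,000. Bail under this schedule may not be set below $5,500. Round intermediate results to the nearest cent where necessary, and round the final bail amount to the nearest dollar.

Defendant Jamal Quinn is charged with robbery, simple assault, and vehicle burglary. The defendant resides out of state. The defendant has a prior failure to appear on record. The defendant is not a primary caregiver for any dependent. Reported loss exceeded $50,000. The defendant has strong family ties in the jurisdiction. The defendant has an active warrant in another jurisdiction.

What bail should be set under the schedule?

$225,000

Base amounts from the schedule: robbery $144,000; simple assault $7,000; vehicle burglary $3,800.
Stacking rule: highest base plus $10,000 per additional charge. Highest is robbery at $144,000; 2 additional charges → +$20,000. Combined base = $164,000.
Prior failure to appear (+25%): $164,000 × 1.25 = $205,000.
Defendant has an out-of-state residence (+50%): $205,000 × 1.5 = $307,500.
Loss or damage exceeded $50,000 (+15%): $307,500 × 1.15 = $353,625.
Strong family ties in the jurisdiction (−40%): $353,625 × 0.6 = $212,175.
Defendant has an active warrant in another jurisdiction (+100%): $212,175 × 2 = $424,350.
Result $424,350 exceeds the maximum of $225,000; bail is capped at $225,000.
$225,000 is at or above the $5,500 minimum.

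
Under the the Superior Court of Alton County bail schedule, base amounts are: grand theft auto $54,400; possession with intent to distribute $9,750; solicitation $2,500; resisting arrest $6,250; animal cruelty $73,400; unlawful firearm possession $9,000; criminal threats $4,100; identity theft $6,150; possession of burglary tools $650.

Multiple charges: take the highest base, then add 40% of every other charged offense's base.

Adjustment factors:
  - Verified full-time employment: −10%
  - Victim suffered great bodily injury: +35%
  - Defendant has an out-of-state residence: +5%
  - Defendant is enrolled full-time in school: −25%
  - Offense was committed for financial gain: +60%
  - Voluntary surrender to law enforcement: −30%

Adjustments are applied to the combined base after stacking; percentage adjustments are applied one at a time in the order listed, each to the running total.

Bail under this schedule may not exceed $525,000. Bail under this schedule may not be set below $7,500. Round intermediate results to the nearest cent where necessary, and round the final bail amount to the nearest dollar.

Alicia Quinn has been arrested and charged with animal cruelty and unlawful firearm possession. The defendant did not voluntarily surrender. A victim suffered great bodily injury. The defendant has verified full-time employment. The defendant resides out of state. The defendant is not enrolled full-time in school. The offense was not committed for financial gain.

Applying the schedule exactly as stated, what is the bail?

$98,233

Base amounts from the schedule: animal cruelty $73,400; unlawful firearm possession $9,000.
Stacking rule: highest base plus 40% of each additional charge. Highest is animal cruelty at $73,400. Additional: $9,000 × 40% = $3,600. Combined base = $73,400 + $3,600 = $77,000.
Verified full-time employment (−10%): $77,000 × 0.9 = $69,300.
Victim suffered great bodily injury (+35%): $69,300 × 1.35 = $93,555.
Defendant has an out-of-state residence (+5%): $93,555 × 1.05 = $98,232.75.
$98,232.75 is within the $525,000 maximum.
$98,232.75 is at or above the $7,500 minimum.
Rounded to the nearest dollar: $98,233.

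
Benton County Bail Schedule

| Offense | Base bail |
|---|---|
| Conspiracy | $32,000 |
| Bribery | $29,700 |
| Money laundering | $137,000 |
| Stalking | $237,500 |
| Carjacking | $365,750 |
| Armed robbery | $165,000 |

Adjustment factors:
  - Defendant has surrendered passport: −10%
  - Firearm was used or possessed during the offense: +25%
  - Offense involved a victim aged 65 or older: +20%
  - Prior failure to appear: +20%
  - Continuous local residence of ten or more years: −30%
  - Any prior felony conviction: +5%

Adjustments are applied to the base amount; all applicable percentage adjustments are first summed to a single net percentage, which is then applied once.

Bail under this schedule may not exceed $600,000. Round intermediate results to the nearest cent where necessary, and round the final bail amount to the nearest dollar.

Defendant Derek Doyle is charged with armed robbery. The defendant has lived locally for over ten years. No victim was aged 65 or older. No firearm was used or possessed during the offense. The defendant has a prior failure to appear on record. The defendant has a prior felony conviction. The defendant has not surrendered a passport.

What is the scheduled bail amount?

$156,750

Base amounts from the schedule: armed robbery $165,000.
Single charge. Combined base = $165,000.
Net percentage adjustment: +20% −30% +5% = −5%. $165,000 × 0.95 = $156,750.
$156,750 is within the $600,000 maximum.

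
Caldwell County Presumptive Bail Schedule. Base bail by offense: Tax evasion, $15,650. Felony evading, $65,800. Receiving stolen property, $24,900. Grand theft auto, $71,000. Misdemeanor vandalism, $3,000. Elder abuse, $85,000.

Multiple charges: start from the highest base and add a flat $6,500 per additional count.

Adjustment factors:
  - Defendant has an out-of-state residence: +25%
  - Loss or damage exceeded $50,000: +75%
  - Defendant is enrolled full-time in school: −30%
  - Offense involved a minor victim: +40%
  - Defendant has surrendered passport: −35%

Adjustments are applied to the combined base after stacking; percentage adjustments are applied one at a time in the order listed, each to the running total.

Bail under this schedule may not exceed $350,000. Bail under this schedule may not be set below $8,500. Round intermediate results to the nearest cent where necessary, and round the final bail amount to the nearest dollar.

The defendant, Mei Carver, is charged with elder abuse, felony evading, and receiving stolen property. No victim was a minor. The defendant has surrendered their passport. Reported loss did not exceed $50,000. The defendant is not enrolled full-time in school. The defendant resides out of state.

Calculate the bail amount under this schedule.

$79,625

Base amounts from the schedule: elder abuse $85,000; felony evading $65,800; receiving stolen property $24,900.
Stacking rule: highest base plus $6,500 per additional charge. Highest is elder abuse at $85,000; 2 additional charges → +$13,000. Combined base = $98,000.
Defendant has an out-of-state residence (+25%): $98,000 × 1.25 = $122,500.
Defendant has surrendered passport (−35%): $122,500 × 0.65 = $79,625.
$79,625 is within the $350,000 maximum.
$79,625 is at or above the $8,500 minimum.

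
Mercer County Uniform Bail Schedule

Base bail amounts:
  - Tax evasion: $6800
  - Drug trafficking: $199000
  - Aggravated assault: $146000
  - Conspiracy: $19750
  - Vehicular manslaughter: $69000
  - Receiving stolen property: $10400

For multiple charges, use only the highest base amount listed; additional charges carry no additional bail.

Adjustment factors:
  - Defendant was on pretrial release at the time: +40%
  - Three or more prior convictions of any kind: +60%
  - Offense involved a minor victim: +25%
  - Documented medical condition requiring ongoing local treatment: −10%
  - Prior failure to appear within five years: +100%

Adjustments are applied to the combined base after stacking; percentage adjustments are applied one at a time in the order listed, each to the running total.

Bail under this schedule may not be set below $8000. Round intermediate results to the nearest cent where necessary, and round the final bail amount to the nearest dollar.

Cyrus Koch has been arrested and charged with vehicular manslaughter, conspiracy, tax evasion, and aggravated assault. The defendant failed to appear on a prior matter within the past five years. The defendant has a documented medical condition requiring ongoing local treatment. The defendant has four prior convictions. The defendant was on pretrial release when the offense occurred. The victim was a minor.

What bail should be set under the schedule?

$735840

Base amounts from the schedule: vehicular manslaughter $69000; conspiracy $19750; tax evasion $6800; aggravated assault $146000.
Stacking rule: use the highest base only. Highest is aggravated assault at $146000. Combined base = $146000.
Defendant was on pretrial release at the time (+40%): $146000 × 1.4 = $204400.
Three or more prior convictions of any kind (+60%): $204400 × 1.6 = $327040.
Offense involved a minor victim (+25%): $327040 × 1.25 = $408800.
Documented medical condition requiring ongoing local treatment (−10%): $408800 × 0.9 = $367920.
Prior failure to appear within five years (+100%): $367920 × 2 = $735840.
$735840 is at or above the $8000 minimum.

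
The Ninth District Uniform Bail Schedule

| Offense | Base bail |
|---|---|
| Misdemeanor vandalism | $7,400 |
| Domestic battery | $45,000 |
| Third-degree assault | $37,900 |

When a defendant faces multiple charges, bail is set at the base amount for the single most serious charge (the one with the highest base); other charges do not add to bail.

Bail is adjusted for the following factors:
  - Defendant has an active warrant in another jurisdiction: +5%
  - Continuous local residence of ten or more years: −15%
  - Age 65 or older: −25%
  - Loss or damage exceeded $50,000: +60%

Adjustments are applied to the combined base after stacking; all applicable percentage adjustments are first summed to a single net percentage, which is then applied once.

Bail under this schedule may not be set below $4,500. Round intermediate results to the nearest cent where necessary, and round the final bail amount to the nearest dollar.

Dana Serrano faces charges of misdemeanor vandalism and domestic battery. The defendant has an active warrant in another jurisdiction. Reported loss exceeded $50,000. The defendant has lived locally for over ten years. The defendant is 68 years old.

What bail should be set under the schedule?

$56,250

Base amounts from the schedule: misdemeanor vandalism $7,400; domestic battery $45,000.
Stacking rule: use the highest base only. Highest is domestic battery at $45,000. Combined base = $45,000.
Net percentage adjustment: +5% −15% −25% +60% = +25%. $45,000 × 1.25 = $56,250.
$56,250 is at or above the $4,500 minimum.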